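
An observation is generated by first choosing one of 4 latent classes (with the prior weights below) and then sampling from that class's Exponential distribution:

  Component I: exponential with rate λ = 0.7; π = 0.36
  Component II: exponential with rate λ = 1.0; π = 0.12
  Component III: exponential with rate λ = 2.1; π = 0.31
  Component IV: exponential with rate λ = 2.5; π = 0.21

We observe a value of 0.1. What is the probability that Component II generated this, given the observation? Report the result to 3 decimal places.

The responsibility of component k is π_k f_k(x) divided by Σ_j π_j f_j(x).
Exponential densities:
  f_I = 0.7·e^(−0.7·0.1) = 0.7·e^(−0.0700) = 0.652676
  f_II = 1.0·e^(−1.0·0.1) = 1.0·e^(−0.1000) = 0.904837
  f_III = 2.1·e^(−2.1·0.1) = 2.1·e^(−0.2100) = 1.70223
  f_IV = 2.5·e^(−2.5·0.1) = 2.5·e^(−0.2500) = 1.947
Weight by the priors:
  π_I·f_I = 0.36 × 0.652676 = 0.234963
  π_II·f_II = 0.12 × 0.904837 = 0.10858
  π_III·f_III = 0.31 × 1.70223 = 0.52769
  π_IV·f_IV = 0.21 × 1.947 = 0.40887
Normaliser: 0.234963 + 0.10858 + 0.52769 + 0.40887 = 1.2801
P(Component II | data) = 0.10858 / 1.2801 ≈ 0.085

0.085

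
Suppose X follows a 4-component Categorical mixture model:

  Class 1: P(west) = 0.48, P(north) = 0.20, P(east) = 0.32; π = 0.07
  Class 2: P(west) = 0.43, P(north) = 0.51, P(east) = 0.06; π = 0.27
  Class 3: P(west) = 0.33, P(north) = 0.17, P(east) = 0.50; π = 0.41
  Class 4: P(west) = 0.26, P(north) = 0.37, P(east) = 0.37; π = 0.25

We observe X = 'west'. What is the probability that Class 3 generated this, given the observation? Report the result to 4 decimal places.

P(component k | x) = P(Z=k)·f_k(x) / marginal(x), where marginal(x) = Σ_j P(Z=j)·f_j(x).
Component likelihoods at x = 'west':
  L_1 = 0.48
  L_2 = 0.43
  L_3 = 0.33
  L_4 = 0.26
Multiply by the mixture weights:
  P(Z=1)·L_1 = 0.07 × 0.48 = 0.0336
  P(Z=2)·L_2 = 0.27 × 0.43 = 0.1161
  P(Z=3)·L_3 = 0.41 × 0.33 = 0.1353
  P(Z=4)·L_4 = 0.25 × 0.26 = 0.065
Evidence: 0.0336 + 0.1161 + 0.1353 + 0.065 = 0.35
So the posterior for Class 3 is 0.1353 / 0.35 ≈ 0.3866.

0.3866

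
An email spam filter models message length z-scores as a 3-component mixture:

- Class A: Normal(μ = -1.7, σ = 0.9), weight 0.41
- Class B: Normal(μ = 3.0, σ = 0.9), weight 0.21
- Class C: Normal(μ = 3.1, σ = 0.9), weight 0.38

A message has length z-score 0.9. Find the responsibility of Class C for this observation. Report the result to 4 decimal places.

0.4877

Posterior ∝ prior × likelihood, so P(k | x) ∝ π_k f_k(x); normalise over all components.
Normal densities:
  p_A = (1/(0.9·√(2π)))·exp(−(0.9−-1.7)²/(2·0.9²)) = 0.443269·exp(-4.17284) = 0.00683009
  p_B = (1/(0.9·√(2π)))·exp(−(0.9−3.0)²/(2·0.9²)) = 0.443269·exp(-2.72222) = 0.0291354
  p_C = (1/(0.9·√(2π)))·exp(−(0.9−3.1)²/(2·0.9²)) = 0.443269·exp(-2.98765) = 0.0223432
Unnormalised posteriors:
  π_A·p_A = 0.41 × 0.00683009 = 0.00280034
  π_B·p_B = 0.21 × 0.0291354 = 0.00611844
  π_C·p_C = 0.38 × 0.0223432 = 0.00849042
Normaliser: 0.00280034 + 0.00611844 + 0.00849042 = 0.0174092
P(Class C | data) = 0.00849042 / 0.0174092 ≈ 0.4877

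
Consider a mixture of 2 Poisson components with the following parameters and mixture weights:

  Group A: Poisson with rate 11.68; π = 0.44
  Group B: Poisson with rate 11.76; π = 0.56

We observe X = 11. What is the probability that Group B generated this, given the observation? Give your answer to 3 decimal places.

Posterior ∝ prior × likelihood, so P(k | x) ∝ w_k f_k(x); normalise over all components.
Component likelihoods at x = 11:
  f_A = e^(−11.68)·11.68^11/11! = 0.116992
  f_B = e^(−11.76)·11.76^11/11! = 0.116418
Unnormalised posteriors:
  w_A·f_A = 0.44 × 0.116992 = 0.0514765
  w_B·f_B = 0.56 × 0.116418 = 0.0651943
Denominator: 0.0514765 + 0.0651943 = 0.116671
P(Group B | x) ≈ 0.559

0.559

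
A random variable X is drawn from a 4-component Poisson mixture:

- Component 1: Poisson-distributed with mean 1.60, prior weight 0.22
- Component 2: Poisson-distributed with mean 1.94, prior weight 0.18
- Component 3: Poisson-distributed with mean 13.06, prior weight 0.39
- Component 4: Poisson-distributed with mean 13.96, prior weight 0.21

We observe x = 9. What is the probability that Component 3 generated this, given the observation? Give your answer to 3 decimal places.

Apply Bayes' rule: the posterior for each component is proportional to its prior times its likelihood at x.
Component likelihoods at x = 9:
  L_1 = e^(−1.60)·1.60^9/9! = 3.82336e-05
  L_2 = e^(−1.94)·1.94^9/9! = 0.000154142
  L_3 = e^(−13.06)·13.06^9/9! = 0.0648395
  L_4 = e^(−13.96)·13.96^9/9! = 0.0480236
Multiply by the mixture weights:
  w_1·L_1 = 0.22 × 3.82336e-05 = 8.4114e-06
  w_2·L_2 = 0.18 × 0.000154142 = 2.77456e-05
  w_3·L_3 = 0.39 × 0.0648395 = 0.0252874
  w_4·L_4 = 0.21 × 0.0480236 = 0.010085
Evidence: 8.4114e-06 + 2.77456e-05 + 0.0252874 + 0.010085 = 0.0354085
P(Component 3 | 9) ≈ 0.714

0.714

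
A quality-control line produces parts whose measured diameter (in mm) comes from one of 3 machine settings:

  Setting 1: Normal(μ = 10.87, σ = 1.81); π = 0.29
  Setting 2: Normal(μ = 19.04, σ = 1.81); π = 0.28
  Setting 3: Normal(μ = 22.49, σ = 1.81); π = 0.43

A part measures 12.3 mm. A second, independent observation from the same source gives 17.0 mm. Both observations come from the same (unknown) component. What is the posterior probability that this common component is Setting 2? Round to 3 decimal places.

By Bayes' theorem, P(k | x) = w_k f_k(x) / Σ_j w_j f_j(x).
Since both observations come from the same component, the likelihood for component k is f_k(x₁)·f_k(x₂).
  f_1 = [(1/(1.81·√(2π)))·exp(−(12.3−10.87)²/(2·1.81²)) = 0.220410·exp(-0.31209) = 0.161321] × [0.000712116] = 0.000114879
  f_2 = [(1/(1.81·√(2π)))·exp(−(12.3−19.04)²/(2·1.81²)) = 0.220410·exp(-6.93318) = 0.000214876] × [0.116786] = 2.50946e-05
  f_3 = [(1/(1.81·√(2π)))·exp(−(12.3−22.49)²/(2·1.81²)) = 0.220410·exp(-15.84752) = 2.88897e-08] × [0.00221553] = 6.4006e-11
Unnormalised posteriors:
  w_1·f_1 = 0.29 × 0.000114879 = 3.3315e-05
  w_2·f_2 = 0.28 × 2.50946e-05 = 7.02648e-06
  w_3·f_3 = 0.43 × 6.4006e-11 = 2.75226e-11
Marginal: 3.3315e-05 + 7.02648e-06 + 2.75226e-11 = 4.03415e-05
Responsibility of Setting 2: 7.02648e-06 / 4.03415e-05 ≈ 0.174

0.174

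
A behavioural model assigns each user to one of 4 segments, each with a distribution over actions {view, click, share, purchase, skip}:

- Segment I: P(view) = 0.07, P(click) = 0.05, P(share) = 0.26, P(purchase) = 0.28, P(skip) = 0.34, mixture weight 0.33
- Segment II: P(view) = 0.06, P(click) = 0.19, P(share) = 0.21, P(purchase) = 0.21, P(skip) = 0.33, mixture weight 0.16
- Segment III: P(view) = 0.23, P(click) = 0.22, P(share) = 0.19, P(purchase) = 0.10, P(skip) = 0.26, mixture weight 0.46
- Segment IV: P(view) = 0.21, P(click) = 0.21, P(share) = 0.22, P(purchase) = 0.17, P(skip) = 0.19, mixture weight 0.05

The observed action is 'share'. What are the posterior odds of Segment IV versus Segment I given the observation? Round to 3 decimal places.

Since P(k|x) ∝ π_k f_k(x), the posterior odds are π_i f_i(x) / (π_j f_j(x)).
Categorical probabilities:
  f_I = 0.26
  f_II = 0.21
  f_III = 0.19
  f_IV = 0.22
Odds = (0.05/0.33) × (0.22/0.26) = 0.151515 × 0.846154 ≈ 0.128

0.128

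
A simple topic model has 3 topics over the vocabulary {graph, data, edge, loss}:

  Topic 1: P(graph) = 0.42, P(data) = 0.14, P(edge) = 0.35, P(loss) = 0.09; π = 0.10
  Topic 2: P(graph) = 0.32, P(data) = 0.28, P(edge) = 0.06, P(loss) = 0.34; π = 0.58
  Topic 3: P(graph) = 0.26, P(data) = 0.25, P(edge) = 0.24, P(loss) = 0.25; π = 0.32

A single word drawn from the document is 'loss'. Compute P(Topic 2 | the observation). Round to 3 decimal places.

0.689

Apply Bayes' rule: the posterior for each component is proportional to its prior times its likelihood at x.
Categorical probabilities:
  f_1 = P(loss | comp) = 0.09
  f_2 = P(loss | comp) = 0.34
  f_3 = P(loss | comp) = 0.25
Prior × likelihood for each component:
  P(Z=1)·f_1 = 0.10 × 0.09 = 0.009
  P(Z=2)·f_2 = 0.58 × 0.34 = 0.1972
  P(Z=3)·f_3 = 0.32 × 0.25 = 0.08
Denominator: 0.009 + 0.1972 + 0.08 = 0.2862
P(Topic 2 | data) ≈ 0.689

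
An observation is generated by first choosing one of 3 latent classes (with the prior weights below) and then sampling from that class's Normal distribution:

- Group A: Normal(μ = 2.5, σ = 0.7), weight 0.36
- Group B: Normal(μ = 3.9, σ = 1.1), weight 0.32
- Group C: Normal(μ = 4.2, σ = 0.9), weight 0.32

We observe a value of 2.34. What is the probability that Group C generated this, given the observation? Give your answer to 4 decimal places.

P(component k | x) = π_k·f_k(x) / marginal(x), where marginal(x) = Σ_j π_j·f_j(x).
Evaluate each component's likelihood at the observed value:
  f_A = (1/(0.7·√(2π)))·exp(−(2.34−2.5)²/(2·0.7²)) = 0.569918·exp(-0.02612) = 0.555223
  f_B = (1/(1.1·√(2π)))·exp(−(2.34−3.9)²/(2·1.1²)) = 0.362675·exp(-1.00562) = 0.132673
  f_C = (1/(0.9·√(2π)))·exp(−(2.34−4.2)²/(2·0.9²)) = 0.443269·exp(-2.13556) = 0.0523851
Multiply by the mixture weights:
  π_A·f_A = 0.36 × 0.555223 = 0.19988
  π_B·f_B = 0.32 × 0.132673 = 0.0424553
  π_C·f_C = 0.32 × 0.0523851 = 0.0167632
Marginal: 0.19988 + 0.0424553 + 0.0167632 = 0.259099
Responsibility of Group C: 0.0167632 / 0.259099 ≈ 0.0647

0.0647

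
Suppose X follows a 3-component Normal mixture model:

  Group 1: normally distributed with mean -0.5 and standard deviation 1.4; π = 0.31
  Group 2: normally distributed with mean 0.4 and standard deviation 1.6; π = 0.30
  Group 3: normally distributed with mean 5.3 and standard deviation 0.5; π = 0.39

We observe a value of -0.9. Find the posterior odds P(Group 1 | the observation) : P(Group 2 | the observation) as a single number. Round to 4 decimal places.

Only the two components matter; the odds are (π_i f_i(x)) / (π_j f_j(x)).
Normal densities:
  p_1 = (1/(1.4·√(2π)))·exp(−(-0.9−-0.5)²/(2·1.4²)) = 0.284959·exp(-0.04082) = 0.273562
  p_2 = (1/(1.6·√(2π)))·exp(−(-0.9−0.4)²/(2·1.6²)) = 0.249339·exp(-0.33008) = 0.179242
  p_3 = (1/(0.5·√(2π)))·exp(−(-0.9−5.3)²/(2·0.5²)) = 0.797885·exp(-76.88000) = 3.26122e-34
0.0848042 / 0.0537725 ≈ 1.5771

1.5771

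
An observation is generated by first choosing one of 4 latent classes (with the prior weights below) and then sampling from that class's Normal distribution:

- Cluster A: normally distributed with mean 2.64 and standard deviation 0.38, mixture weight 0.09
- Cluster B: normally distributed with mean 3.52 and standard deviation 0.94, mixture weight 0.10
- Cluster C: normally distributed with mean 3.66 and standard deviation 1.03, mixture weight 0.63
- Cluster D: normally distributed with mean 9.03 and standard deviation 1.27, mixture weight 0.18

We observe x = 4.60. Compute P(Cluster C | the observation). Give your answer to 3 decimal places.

Apply Bayes' rule: the posterior for each component is proportional to its prior times its likelihood at x.
Evaluate each component's likelihood at the observed value:
  p_A = (1/(0.38·√(2π)))·exp(−(4.60−2.64)²/(2·0.38²)) = 1.049848·exp(-13.30194) = 1.75456e-06
  p_B = (1/(0.94·√(2π)))·exp(−(4.60−3.52)²/(2·0.94²)) = 0.424407·exp(-0.66003) = 0.219349
  p_C = (1/(1.03·√(2π)))·exp(−(4.60−3.66)²/(2·1.03²)) = 0.387323·exp(-0.41644) = 0.255397
  p_D = (1/(1.27·√(2π)))·exp(−(4.60−9.03)²/(2·1.27²)) = 0.314128·exp(-6.08373) = 0.000716103
Weight by the priors:
  π_A·p_A = 0.09 × 1.75456e-06 = 1.5791e-07
  π_B·p_B = 0.10 × 0.219349 = 0.0219349
  π_C·p_C = 0.63 × 0.255397 = 0.1609
  π_D·p_D = 0.18 × 0.000716103 = 0.000128899
Denominator: 1.5791e-07 + 0.0219349 + 0.1609 + 0.000128899 = 0.182964
So the posterior for Cluster C is 0.1609 / 0.182964 ≈ 0.879.

0.879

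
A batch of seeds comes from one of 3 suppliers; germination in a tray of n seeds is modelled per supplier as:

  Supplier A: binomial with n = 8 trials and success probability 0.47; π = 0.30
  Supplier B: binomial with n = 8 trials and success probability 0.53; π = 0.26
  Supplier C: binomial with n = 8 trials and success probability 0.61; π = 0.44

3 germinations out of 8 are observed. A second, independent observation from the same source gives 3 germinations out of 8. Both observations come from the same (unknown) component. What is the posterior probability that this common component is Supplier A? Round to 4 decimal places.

0.5370

The responsibility of component k is π_k f_k(x) divided by Σ_j π_j f_j(x).
Since both observations come from the same component, the likelihood for component k is f_k(x₁)·f_k(x₂).
  L_A = [0.243143] × [0.243143] = 0.0591183
  L_B = [0.191208] × [0.191208] = 0.0365603
  L_C = [0.114683] × [0.114683] = 0.0131523
Prior × likelihood for each component:
  π_A·L_A = 0.30 × 0.0591183 = 0.0177355
  π_B·L_B = 0.26 × 0.0365603 = 0.00950568
  π_C·L_C = 0.44 × 0.0131523 = 0.005787
Sum: 0.0177355 + 0.00950568 + 0.005787 = 0.0330282
P(Supplier A | x) = 0.0177355 / 0.0330282 ≈ 0.5370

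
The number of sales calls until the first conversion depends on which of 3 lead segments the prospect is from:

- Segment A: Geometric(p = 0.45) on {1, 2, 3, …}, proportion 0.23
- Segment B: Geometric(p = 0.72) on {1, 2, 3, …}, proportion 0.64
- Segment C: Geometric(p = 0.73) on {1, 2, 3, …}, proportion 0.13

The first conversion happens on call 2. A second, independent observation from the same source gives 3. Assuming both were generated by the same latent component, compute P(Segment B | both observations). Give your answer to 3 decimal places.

0.444

Apply Bayes' rule: the posterior for each component is proportional to its prior times its likelihood at x.
Since both observations come from the same component, the likelihood for component k is f_k(x₁)·f_k(x₂).
  L_A = [0.2475] × [0.136125] = 0.0336909
  L_B = [0.2016] × [0.056448] = 0.0113799
  L_C = [0.1971] × [0.053217] = 0.0104891
Prior × likelihood for each component:
  π_A·L_A = 0.23 × 0.0336909 = 0.00774892
  π_B·L_B = 0.64 × 0.0113799 = 0.00728315
  π_C·L_C = 0.13 × 0.0104891 = 0.00136358
Sum: 0.00774892 + 0.00728315 + 0.00136358 = 0.0163956
P(Segment B | x) = 0.00728315 / 0.0163956 ≈ 0.444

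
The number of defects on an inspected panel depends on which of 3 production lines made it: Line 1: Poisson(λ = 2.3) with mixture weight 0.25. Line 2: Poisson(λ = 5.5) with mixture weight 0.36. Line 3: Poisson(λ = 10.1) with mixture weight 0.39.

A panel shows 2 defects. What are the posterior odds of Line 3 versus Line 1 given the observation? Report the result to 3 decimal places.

0.012

Since P(k|x) ∝ π_k f_k(x), the posterior odds are π_i f_i(x) / (π_j f_j(x)).
Evaluate each component's likelihood at the observed value:
  L_1 = e^(−2.3)·2.3^2/2! = 0.265185
  L_2 = e^(−5.5)·5.5^2/2! = 0.0618124
  L_3 = e^(−10.1)·10.1^2/2! = 0.00209526
Odds = (0.39/0.25) × (0.00209526/0.265185) = 1.56 × 0.00790115 ≈ 0.012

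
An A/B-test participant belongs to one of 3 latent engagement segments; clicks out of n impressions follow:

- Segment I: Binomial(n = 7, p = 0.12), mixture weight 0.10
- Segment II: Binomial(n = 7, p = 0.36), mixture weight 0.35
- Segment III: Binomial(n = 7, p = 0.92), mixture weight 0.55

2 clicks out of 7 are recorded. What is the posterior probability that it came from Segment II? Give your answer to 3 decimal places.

By Bayes' theorem, P(k | x) = w_k f_k(x) / Σ_j w_j f_j(x).
Component likelihoods at x = 2 clicks out of 7:
  p_I = C(7,2)·0.12^2·0.88^5 = 21·0.0144·0.527732 = 0.159586
  p_II = C(7,2)·0.36^2·0.64^5 = 21·0.1296·0.107374 = 0.29223
  p_III = C(7,2)·0.92^2·0.08^5 = 21·0.8464·3.2768e-06 = 5.82432e-05
Prior × likelihood for each component:
  w_I·p_I = 0.10 × 0.159586 = 0.0159586
  w_II·p_II = 0.35 × 0.29223 = 0.10228
  w_III·p_III = 0.55 × 5.82432e-05 = 3.20337e-05
Marginal: 0.0159586 + 0.10228 + 3.20337e-05 = 0.118271
P(Segment II | 2 clicks out of 7) ≈ 0.865

0.865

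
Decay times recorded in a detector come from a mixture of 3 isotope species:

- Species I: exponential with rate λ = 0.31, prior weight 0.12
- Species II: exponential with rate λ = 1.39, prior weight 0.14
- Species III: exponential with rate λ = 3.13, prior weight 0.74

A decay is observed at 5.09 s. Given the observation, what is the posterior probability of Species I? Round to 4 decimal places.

Posterior ∝ prior × likelihood, so P(k | x) ∝ w_k f_k(x); normalise over all components.
Evaluate each component's likelihood at the observed value:
  p_I = 0.0639865
  p_II = 0.00117581
  p_III = 3.77133e-07
Prior × likelihood for each component:
  w_I·p_I = 0.12 × 0.0639865 = 0.00767838
  w_II·p_II = 0.14 × 0.00117581 = 0.000164614
  w_III·p_III = 0.74 × 3.77133e-07 = 2.79079e-07
Marginal: 0.00767838 + 0.000164614 + 2.79079e-07 = 0.00784327
So the posterior for Species I is 0.00767838 / 0.00784327 ≈ 0.9790.

0.9790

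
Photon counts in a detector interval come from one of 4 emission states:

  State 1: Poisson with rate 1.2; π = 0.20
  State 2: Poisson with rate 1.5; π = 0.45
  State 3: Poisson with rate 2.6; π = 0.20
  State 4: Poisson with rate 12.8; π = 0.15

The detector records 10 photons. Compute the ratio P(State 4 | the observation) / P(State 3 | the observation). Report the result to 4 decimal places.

233.1437

The posterior odds equal the prior odds times the likelihood ratio: (P(Z=i)/P(Z=j))·(f_i(x)/f_j(x)).
Evaluate each component's likelihood at the observed value:
  f_1 = e^(−1.2)·1.2^10/10! = 5.13921e-07
  f_2 = e^(−1.5)·1.5^10/10! = 3.54575e-06
  f_3 = e^(−2.6)·2.6^10/10! = 0.000288938
  f_4 = e^(−12.8)·12.8^10/10! = 0.0898188
Odds = (0.15/0.20) × (0.0898188/0.000288938) = 0.75 × 310.858 ≈ 233.1437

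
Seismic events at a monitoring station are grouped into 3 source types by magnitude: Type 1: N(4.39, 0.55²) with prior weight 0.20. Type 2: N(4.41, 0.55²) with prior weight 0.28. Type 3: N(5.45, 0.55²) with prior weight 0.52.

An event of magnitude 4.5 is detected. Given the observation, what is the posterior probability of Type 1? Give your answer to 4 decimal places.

By Bayes' theorem, P(k | x) = π_k f_k(x) / Σ_j π_j f_j(x).
Evaluate each component's likelihood at the observed value:
  p_1 = 0.710987
  p_2 = 0.715703
  p_3 = 0.16319
Multiply by the mixture weights:
  π_1·p_1 = 0.20 × 0.710987 = 0.142197
  π_2·p_2 = 0.28 × 0.715703 = 0.200397
  π_3·p_3 = 0.52 × 0.16319 = 0.0848591
Marginal: 0.142197 + 0.200397 + 0.0848591 = 0.427453
Responsibility of Type 1: 0.142197 / 0.427453 ≈ 0.3327

0.3327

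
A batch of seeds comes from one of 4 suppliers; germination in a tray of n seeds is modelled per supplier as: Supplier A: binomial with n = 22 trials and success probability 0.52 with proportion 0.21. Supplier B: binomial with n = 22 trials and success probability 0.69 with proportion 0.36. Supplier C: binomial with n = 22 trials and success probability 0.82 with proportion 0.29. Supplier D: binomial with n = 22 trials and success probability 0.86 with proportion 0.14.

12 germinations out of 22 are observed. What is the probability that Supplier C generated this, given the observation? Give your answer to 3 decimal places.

P(component k | x) = π_k·f_k(x) / marginal(x), where marginal(x) = Σ_j π_j·f_j(x).
Component likelihoods at x = 12 germinations out of 22:
  f_A = 0.164104
  f_B = 0.0617266
  f_C = 0.00213382
  f_D = 0.000306146
Prior × likelihood for each component:
  π_A·f_A = 0.21 × 0.164104 = 0.0344618
  π_B·f_B = 0.36 × 0.0617266 = 0.0222216
  π_C·f_C = 0.29 × 0.00213382 = 0.000618808
  π_D·f_D = 0.14 × 0.000306146 = 4.28604e-05
Evidence: 0.0344618 + 0.0222216 + 0.000618808 + 4.28604e-05 = 0.0573451
P(Supplier C | the observation) = 0.000618808 / 0.0573451 ≈ 0.011

0.011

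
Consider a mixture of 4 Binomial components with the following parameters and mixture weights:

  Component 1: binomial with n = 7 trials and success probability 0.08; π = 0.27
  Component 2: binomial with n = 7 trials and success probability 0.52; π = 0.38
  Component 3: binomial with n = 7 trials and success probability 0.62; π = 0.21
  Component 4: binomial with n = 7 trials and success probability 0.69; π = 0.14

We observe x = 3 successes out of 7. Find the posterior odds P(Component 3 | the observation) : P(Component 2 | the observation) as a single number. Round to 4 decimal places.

0.3679

Since P(k|x) ∝ P(Z=k) f_k(x), the posterior odds are P(Z=i) f_i(x) / (P(Z=j) f_j(x)).
Evaluate each component's likelihood at the observed value:
  f_1 = C(7,3)·0.08^3·0.92^4 = 35·0.000512·0.716393 = 0.0128378
  f_2 = C(7,3)·0.52^3·0.48^4 = 35·0.140608·0.0530842 = 0.261242
  f_3 = C(7,3)·0.62^3·0.38^4 = 35·0.238328·0.0208514 = 0.173931
  f_4 = C(7,3)·0.69^3·0.31^4 = 35·0.328509·0.00923521 = 0.106185
0.0365256 / 0.099272 ≈ 0.3679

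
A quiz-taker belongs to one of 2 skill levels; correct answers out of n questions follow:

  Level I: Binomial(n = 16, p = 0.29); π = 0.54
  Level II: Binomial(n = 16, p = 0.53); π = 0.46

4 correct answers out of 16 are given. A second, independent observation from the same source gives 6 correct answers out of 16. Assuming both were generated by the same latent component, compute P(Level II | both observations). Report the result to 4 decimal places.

Posterior ∝ prior × likelihood, so P(k | x) ∝ π_k f_k(x); normalise over all components.
Since both observations come from the same component, the likelihood for component k is f_k(x₁)·f_k(x₂).
  L_I = [0.211234] × [0.155058] = 0.0327536
  L_II = [0.0166859] × [0.0933594] = 0.00155778
Multiply by the mixture weights:
  π_I·L_I = 0.54 × 0.0327536 = 0.0176869
  π_II·L_II = 0.46 × 0.00155778 = 0.00071658
Denominator: 0.0176869 + 0.00071658 = 0.0184035
So the posterior for Level II is 0.00071658 / 0.0184035 ≈ 0.0389.

0.0389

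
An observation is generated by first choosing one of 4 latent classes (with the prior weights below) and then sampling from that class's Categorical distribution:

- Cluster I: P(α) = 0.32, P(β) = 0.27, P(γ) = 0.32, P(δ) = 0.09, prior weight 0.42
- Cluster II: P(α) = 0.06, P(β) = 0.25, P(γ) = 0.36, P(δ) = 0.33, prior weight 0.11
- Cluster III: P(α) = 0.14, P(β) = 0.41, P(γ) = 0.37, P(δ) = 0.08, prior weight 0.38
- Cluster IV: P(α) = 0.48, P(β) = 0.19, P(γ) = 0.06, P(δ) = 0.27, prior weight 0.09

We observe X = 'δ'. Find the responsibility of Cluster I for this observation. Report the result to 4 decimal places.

The responsibility of component k is w_k f_k(x) divided by Σ_j w_j f_j(x).
Component likelihoods at x = 'δ':
  p_I = P(δ | comp) = 0.09
  p_II = P(δ | comp) = 0.33
  p_III = P(δ | comp) = 0.08
  p_IV = P(δ | comp) = 0.27
Weight by the priors:
  w_I·p_I = 0.42 × 0.09 = 0.0378
  w_II·p_II = 0.11 × 0.33 = 0.0363
  w_III·p_III = 0.38 × 0.08 = 0.0304
  w_IV·p_IV = 0.09 × 0.27 = 0.0243
Marginal: 0.0378 + 0.0363 + 0.0304 + 0.0243 = 0.1288
So the posterior for Cluster I is 0.0378 / 0.1288 ≈ 0.2935.

0.2935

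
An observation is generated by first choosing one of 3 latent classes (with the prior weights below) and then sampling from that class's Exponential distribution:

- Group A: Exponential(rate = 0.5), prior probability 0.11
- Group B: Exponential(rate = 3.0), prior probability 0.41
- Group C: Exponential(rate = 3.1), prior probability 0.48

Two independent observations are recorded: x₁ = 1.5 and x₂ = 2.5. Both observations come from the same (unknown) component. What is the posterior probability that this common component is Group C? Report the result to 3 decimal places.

Apply Bayes' rule: the posterior for each component is proportional to its prior times its likelihood at x.
Since both observations come from the same component, the likelihood for component k is f_k(x₁)·f_k(x₂).
  p_A = [0.236183] × [0.143252] = 0.0338338
  p_B = [0.033327] × [0.00165925] = 5.52979e-05
  p_C = [0.029641] × [0.0013353] = 3.95796e-05
Unnormalised posteriors:
  w_A·p_A = 0.11 × 0.0338338 = 0.00372172
  w_B·p_B = 0.41 × 5.52979e-05 = 2.26721e-05
  w_C·p_C = 0.48 × 3.95796e-05 = 1.89982e-05
Marginal: 0.00372172 + 2.26721e-05 + 1.89982e-05 = 0.00376339
P(Group C | data) = 1.89982e-05 / 0.00376339 ≈ 0.005

0.005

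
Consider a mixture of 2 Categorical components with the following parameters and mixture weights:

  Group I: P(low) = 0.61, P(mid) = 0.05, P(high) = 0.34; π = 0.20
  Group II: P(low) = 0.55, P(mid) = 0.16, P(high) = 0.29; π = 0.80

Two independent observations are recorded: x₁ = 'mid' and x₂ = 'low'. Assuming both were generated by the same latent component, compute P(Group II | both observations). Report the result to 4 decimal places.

The responsibility of component k is w_k f_k(x) divided by Σ_j w_j f_j(x).
Since both observations come from the same component, the likelihood for component k is f_k(x₁)·f_k(x₂).
  L_I = [0.05] × [0.61] = 0.0305
  L_II = [0.16] × [0.55] = 0.088
Multiply by the mixture weights:
  w_I·L_I = 0.20 × 0.0305 = 0.0061
  w_II·L_II = 0.80 × 0.088 = 0.0704
Normaliser: 0.0061 + 0.0704 = 0.0765
P(Group II | x₁, x₂) ≈ 0.9203

0.9203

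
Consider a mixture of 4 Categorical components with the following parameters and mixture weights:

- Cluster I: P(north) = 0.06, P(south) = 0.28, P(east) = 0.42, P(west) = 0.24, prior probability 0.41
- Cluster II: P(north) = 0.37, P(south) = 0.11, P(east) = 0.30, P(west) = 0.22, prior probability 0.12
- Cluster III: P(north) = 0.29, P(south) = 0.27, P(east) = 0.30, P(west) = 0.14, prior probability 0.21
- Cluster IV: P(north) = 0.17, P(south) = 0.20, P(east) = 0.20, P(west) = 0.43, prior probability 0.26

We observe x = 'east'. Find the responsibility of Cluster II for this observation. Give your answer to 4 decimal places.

0.1114

By Bayes' theorem, P(k | x) = P(Z=k) f_k(x) / Σ_j P(Z=j) f_j(x).
Categorical probabilities:
  f_I = P(east | comp) = 0.42
  f_II = P(east | comp) = 0.30
  f_III = P(east | comp) = 0.30
  f_IV = P(east | comp) = 0.20
Unnormalised posteriors:
  P(Z=I)·f_I = 0.41 × 0.42 = 0.1722
  P(Z=II)·f_II = 0.12 × 0.3 = 0.036
  P(Z=III)·f_III = 0.21 × 0.3 = 0.063
  P(Z=IV)·f_IV = 0.26 × 0.2 = 0.052
Marginal: 0.1722 + 0.036 + 0.063 + 0.052 = 0.3232
So the posterior for Cluster II is 0.036 / 0.3232 ≈ 0.1114.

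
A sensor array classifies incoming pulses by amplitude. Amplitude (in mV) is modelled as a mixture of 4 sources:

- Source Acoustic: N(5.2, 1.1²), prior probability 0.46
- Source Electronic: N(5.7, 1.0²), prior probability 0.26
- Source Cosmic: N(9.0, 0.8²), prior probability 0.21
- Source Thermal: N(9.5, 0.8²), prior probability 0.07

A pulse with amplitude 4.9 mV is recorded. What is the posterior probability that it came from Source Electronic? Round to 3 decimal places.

0.319

Posterior ∝ prior × likelihood, so P(k | x) ∝ w_k f_k(x); normalise over all components.
Component likelihoods at x = 4.9 mV:
  L_Acoustic = 0.349435
  L_Electronic = 0.289692
  L_Cosmic = 9.86988e-07
  L_Thermal = 3.29905e-08
Multiply by the mixture weights:
  w_Acoustic·L_Acoustic = 0.46 × 0.349435 = 0.16074
  w_Electronic·L_Electronic = 0.26 × 0.289692 = 0.0753198
  w_Cosmic·L_Cosmic = 0.21 × 9.86988e-07 = 2.07268e-07
  w_Thermal·L_Thermal = 0.07 × 3.29905e-08 = 2.30934e-09
Normaliser: 0.16074 + 0.0753198 + 2.07268e-07 + 2.30934e-09 = 0.23606
P(Source Electronic | 4.9 mV) = 0.0753198 / 0.23606 ≈ 0.319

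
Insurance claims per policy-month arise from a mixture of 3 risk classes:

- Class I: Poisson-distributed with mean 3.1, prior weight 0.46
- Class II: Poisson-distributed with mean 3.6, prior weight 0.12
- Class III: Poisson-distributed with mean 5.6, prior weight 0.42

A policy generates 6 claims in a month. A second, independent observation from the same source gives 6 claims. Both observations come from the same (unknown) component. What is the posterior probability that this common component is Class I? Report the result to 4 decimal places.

0.1110

By Bayes' theorem, P(k | x) = π_k f_k(x) / Σ_j π_j f_j(x).
Since both observations come from the same component, the likelihood for component k is f_k(x₁)·f_k(x₂).
  p_I = [0.0555296] × [0.0555296] = 0.00308354
  p_II = [0.0826081] × [0.0826081] = 0.00682409
  p_III = [0.158397] × [0.158397] = 0.0250896
Multiply by the mixture weights:
  π_I·p_I = 0.46 × 0.00308354 = 0.00141843
  π_II·p_II = 0.12 × 0.00682409 = 0.000818891
  π_III·p_III = 0.42 × 0.0250896 = 0.0105376
Denominator: 0.00141843 + 0.000818891 + 0.0105376 = 0.0127749
Responsibility of Class I: 0.00141843 / 0.0127749 ≈ 0.1110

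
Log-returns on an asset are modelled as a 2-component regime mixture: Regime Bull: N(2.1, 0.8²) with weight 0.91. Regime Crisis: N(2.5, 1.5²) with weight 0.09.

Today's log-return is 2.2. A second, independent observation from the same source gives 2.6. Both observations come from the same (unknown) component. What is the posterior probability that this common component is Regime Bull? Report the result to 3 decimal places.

P(component k | x) = P(Z=k)·f_k(x) / marginal(x), where marginal(x) = Σ_j P(Z=j)·f_j(x).
Since both observations come from the same component, the likelihood for component k is f_k(x₁)·f_k(x₂).
  L_Bull = [(1/(0.8·√(2π)))·exp(−(2.2−2.1)²/(2·0.8²)) = 0.498678·exp(-0.00781) = 0.494797] × [0.410201] = 0.202966
  L_Crisis = [(1/(1.5·√(2π)))·exp(−(2.2−2.5)²/(2·1.5²)) = 0.265962·exp(-0.02000) = 0.260695] × [0.265371] = 0.069181
Prior × likelihood for each component:
  P(Z=Bull)·L_Bull = 0.91 × 0.202966 = 0.184699
  P(Z=Crisis)·L_Crisis = 0.09 × 0.069181 = 0.00622629
Denominator: 0.184699 + 0.00622629 = 0.190926
Responsibility of Regime Bull: 0.184699 / 0.190926 ≈ 0.967

0.967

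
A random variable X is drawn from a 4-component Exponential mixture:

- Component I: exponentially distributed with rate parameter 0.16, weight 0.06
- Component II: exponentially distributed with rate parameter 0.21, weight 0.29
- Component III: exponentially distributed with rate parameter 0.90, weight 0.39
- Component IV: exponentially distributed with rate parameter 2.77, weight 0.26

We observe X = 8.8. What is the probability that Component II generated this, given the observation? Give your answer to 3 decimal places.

0.795

By Bayes' theorem, P(k | x) = π_k f_k(x) / Σ_j π_j f_j(x).
Evaluate each component's likelihood at the observed value:
  L_I = 0.0391411
  L_II = 0.0330859
  L_III = 0.000327062
  L_IV = 7.17988e-11
Prior × likelihood for each component:
  π_I·L_I = 0.06 × 0.0391411 = 0.00234847
  π_II·L_II = 0.29 × 0.0330859 = 0.00959491
  π_III·L_III = 0.39 × 0.000327062 = 0.000127554
  π_IV·L_IV = 0.26 × 7.17988e-11 = 1.86677e-11
Marginal: 0.00234847 + 0.00959491 + 0.000127554 + 1.86677e-11 = 0.0120709
Responsibility of Component II: 0.00959491 / 0.0120709 ≈ 0.795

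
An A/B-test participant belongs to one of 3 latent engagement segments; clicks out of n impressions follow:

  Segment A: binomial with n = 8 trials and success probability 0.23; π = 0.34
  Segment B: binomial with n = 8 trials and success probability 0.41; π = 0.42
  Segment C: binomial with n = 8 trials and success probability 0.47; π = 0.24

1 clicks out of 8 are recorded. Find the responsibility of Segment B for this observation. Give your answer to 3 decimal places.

0.236

P(component k | x) = π_k·f_k(x) / marginal(x), where marginal(x) = Σ_j π_j·f_j(x).
Binomial probabilities:
  f_A = C(8,1)·0.23^1·0.77^7 = 8·0.23·0.160485 = 0.295293
  f_B = C(8,1)·0.41^1·0.59^7 = 8·0.41·0.0248865 = 0.0816278
  f_C = C(8,1)·0.47^1·0.53^7 = 8·0.47·0.0117471 = 0.0441691
Unnormalised posteriors:
  π_A·f_A = 0.34 × 0.295293 = 0.1004
  π_B·f_B = 0.42 × 0.0816278 = 0.0342837
  π_C·f_C = 0.24 × 0.0441691 = 0.0106006
Normaliser: 0.1004 + 0.0342837 + 0.0106006 = 0.145284
So the posterior for Segment B is 0.0342837 / 0.145284 ≈ 0.236.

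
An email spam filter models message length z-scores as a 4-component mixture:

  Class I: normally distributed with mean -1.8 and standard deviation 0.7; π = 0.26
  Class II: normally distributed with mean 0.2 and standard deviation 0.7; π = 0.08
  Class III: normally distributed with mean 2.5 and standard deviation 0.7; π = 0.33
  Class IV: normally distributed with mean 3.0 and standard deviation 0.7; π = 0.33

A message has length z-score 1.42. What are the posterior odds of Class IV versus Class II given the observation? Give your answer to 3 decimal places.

Only the two components matter; the odds are (π_i f_i(x)) / (π_j f_j(x)).
Evaluate each component's likelihood at the observed value:
  p_I = (1/(0.7·√(2π)))·exp(−(1.42−-1.8)²/(2·0.7²)) = 0.569918·exp(-10.58000) = 1.44869e-05
  p_II = (1/(0.7·√(2π)))·exp(−(1.42−0.2)²/(2·0.7²)) = 0.569918·exp(-1.51878) = 0.1248
  p_III = (1/(0.7·√(2π)))·exp(−(1.42−2.5)²/(2·0.7²)) = 0.569918·exp(-1.19020) = 0.173346
  p_IV = (1/(0.7·√(2π)))·exp(−(1.42−3.0)²/(2·0.7²)) = 0.569918·exp(-2.54735) = 0.0446183
0.014724 / 0.00998404 ≈ 1.475

1.475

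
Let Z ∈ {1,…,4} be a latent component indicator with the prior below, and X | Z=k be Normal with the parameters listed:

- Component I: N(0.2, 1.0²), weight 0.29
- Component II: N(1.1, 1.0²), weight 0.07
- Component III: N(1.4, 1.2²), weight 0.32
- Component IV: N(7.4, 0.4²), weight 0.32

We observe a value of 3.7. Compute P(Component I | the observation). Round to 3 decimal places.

P(component k | x) = w_k·f_k(x) / marginal(x), where marginal(x) = Σ_j w_j·f_j(x).
Component likelihoods at x = 3.7:
  p_I = (1/(1.0·√(2π)))·exp(−(3.7−0.2)²/(2·1.0²)) = 0.398942·exp(-6.12500) = 0.000872683
  p_II = (1/(1.0·√(2π)))·exp(−(3.7−1.1)²/(2·1.0²)) = 0.398942·exp(-3.38000) = 0.013583
  p_III = (1/(1.2·√(2π)))·exp(−(3.7−1.4)²/(2·1.2²)) = 0.332452·exp(-1.83681) = 0.0529681
  p_IV = (1/(0.4·√(2π)))·exp(−(3.7−7.4)²/(2·0.4²)) = 0.997356·exp(-42.78125) = 2.62536e-19
Weight by the priors:
  w_I·p_I = 0.29 × 0.000872683 = 0.000253078
  w_II·p_II = 0.07 × 0.013583 = 0.000950808
  w_III·p_III = 0.32 × 0.0529681 = 0.0169498
  w_IV·p_IV = 0.32 × 2.62536e-19 = 8.40116e-20
Marginal: 0.000253078 + 0.000950808 + 0.0169498 + 8.40116e-20 = 0.0181537
P(Component I | the observation) = 0.000253078 / 0.0181537 ≈ 0.014

0.014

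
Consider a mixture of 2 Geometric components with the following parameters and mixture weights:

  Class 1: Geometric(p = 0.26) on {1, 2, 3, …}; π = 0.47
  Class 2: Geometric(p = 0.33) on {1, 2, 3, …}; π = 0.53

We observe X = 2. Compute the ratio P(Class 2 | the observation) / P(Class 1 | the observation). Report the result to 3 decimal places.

Since P(k|x) ∝ w_k f_k(x), the posterior odds are w_i f_i(x) / (w_j f_j(x)).
Evaluate each component's likelihood at the observed value:
  f_1 = 0.1924
  f_2 = 0.2211
Posterior odds = (w_2·f_2) / (w_1·f_1) = (0.53·0.2211) / (0.47·0.1924) = 0.117183 / 0.090428 ≈ 1.296

1.296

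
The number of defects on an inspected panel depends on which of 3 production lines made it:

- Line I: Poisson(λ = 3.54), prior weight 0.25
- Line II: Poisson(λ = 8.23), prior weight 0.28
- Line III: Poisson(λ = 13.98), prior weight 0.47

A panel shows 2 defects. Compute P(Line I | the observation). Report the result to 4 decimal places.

0.9465

Posterior ∝ prior × likelihood, so P(k | x) ∝ P(Z=k) f_k(x); normalise over all components.
Evaluate each component's likelihood at the observed value:
  p_I = e^(−3.54)·3.54^2/2! = 0.181792
  p_II = e^(−8.23)·8.23^2/2! = 0.00902664
  p_III = e^(−13.98)·13.98^2/2! = 8.28987e-05
Multiply by the mixture weights:
  P(Z=I)·p_I = 0.25 × 0.181792 = 0.0454479
  P(Z=II)·p_II = 0.28 × 0.00902664 = 0.00252746
  P(Z=III)·p_III = 0.47 × 8.28987e-05 = 3.89624e-05
Normaliser: 0.0454479 + 0.00252746 + 3.89624e-05 = 0.0480143
So the posterior for Line I is 0.0454479 / 0.0480143 ≈ 0.9465.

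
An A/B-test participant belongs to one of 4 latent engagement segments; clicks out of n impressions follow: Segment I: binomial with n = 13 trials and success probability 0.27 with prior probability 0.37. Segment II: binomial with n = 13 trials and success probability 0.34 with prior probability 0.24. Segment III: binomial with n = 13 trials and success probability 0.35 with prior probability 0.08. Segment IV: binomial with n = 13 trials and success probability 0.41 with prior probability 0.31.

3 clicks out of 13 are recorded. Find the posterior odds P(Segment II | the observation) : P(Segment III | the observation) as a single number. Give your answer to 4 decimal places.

The posterior odds equal the prior odds times the likelihood ratio: (P(Z=i)/P(Z=j))·(f_i(x)/f_j(x)).
Evaluate each component's likelihood at the observed value:
  L_I = 0.241928
  L_II = 0.176296
  L_III = 0.165084
  L_IV = 0.100748
0.042311 / 0.0132067 ≈ 3.2038

3.2038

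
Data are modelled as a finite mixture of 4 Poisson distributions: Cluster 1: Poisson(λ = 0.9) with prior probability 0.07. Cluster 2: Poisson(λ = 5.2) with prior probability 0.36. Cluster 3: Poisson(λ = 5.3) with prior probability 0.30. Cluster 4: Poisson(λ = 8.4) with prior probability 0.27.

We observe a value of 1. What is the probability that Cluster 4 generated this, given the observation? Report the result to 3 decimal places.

0.011

P(component k | x) = π_k·f_k(x) / marginal(x), where marginal(x) = Σ_j π_j·f_j(x).
Component likelihoods at x = 1:
  L_1 = e^(−0.9)·0.9^1/1! = 0.365913
  L_2 = e^(−5.2)·5.2^1/1! = 0.0286861
  L_3 = e^(−5.3)·5.3^1/1! = 0.0264554
  L_4 = e^(−8.4)·8.4^1/1! = 0.00188889
Unnormalised posteriors:
  π_1·L_1 = 0.07 × 0.365913 = 0.0256139
  π_2·L_2 = 0.36 × 0.0286861 = 0.010327
  π_3·L_3 = 0.30 × 0.0264554 = 0.00793663
  π_4·L_4 = 0.27 × 0.00188889 = 0.000509999
Marginal: 0.0256139 + 0.010327 + 0.00793663 + 0.000509999 = 0.0443875
P(Cluster 4 | the observation) ≈ 0.011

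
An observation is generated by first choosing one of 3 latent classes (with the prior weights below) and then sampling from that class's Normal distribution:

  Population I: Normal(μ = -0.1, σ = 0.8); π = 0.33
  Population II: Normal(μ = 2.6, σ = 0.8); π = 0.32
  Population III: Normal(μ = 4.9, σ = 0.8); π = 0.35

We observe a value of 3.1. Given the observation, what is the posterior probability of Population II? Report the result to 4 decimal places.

0.9040

By Bayes' theorem, P(k | x) = π_k f_k(x) / Σ_j π_j f_j(x).
Evaluate each component's likelihood at the observed value:
  f_I = (1/(0.8·√(2π)))·exp(−(3.1−-0.1)²/(2·0.8²)) = 0.498678·exp(-8.00000) = 0.000167288
  f_II = (1/(0.8·√(2π)))·exp(−(3.1−2.6)²/(2·0.8²)) = 0.498678·exp(-0.19531) = 0.410201
  f_III = (1/(0.8·√(2π)))·exp(−(3.1−4.9)²/(2·0.8²)) = 0.498678·exp(-2.53125) = 0.0396746
Weight by the priors:
  π_I·f_I = 0.33 × 0.000167288 = 5.5205e-05
  π_II·f_II = 0.32 × 0.410201 = 0.131264
  π_III·f_III = 0.35 × 0.0396746 = 0.0138861
Sum: 5.5205e-05 + 0.131264 + 0.0138861 = 0.145206
Responsibility of Population II: 0.131264 / 0.145206 ≈ 0.9040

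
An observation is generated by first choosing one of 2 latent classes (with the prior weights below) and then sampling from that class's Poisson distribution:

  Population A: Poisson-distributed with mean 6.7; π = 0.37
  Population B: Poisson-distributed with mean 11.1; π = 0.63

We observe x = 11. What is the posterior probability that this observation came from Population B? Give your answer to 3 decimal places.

0.844

By Bayes' theorem, P(k | x) = w_k f_k(x) / Σ_j w_j f_j(x).
Component likelihoods at x = 11:
  p_A = e^(−6.7)·6.7^11/11! = 0.0376612
  p_B = e^(−11.1)·11.1^11/11! = 0.119324
Unnormalised posteriors:
  w_A·p_A = 0.37 × 0.0376612 = 0.0139346
  w_B·p_B = 0.63 × 0.119324 = 0.0751742
Evidence: 0.0139346 + 0.0751742 = 0.0891088
P(Population B | the observation) ≈ 0.844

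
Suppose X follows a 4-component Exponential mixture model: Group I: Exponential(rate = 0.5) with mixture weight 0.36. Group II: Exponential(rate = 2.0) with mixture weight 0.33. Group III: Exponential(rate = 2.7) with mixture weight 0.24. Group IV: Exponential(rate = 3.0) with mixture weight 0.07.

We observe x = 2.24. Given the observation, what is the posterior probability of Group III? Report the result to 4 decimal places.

Apply Bayes' rule: the posterior for each component is proportional to its prior times its likelihood at x.
Evaluate each component's likelihood at the observed value:
  L_I = 0.5·e^(−0.5·2.24) = 0.5·e^(−1.1200) = 0.16314
  L_II = 2.0·e^(−2.0·2.24) = 2.0·e^(−4.4800) = 0.0226668
  L_III = 2.7·e^(−2.7·2.24) = 2.7·e^(−6.0480) = 0.00637897
  L_IV = 3.0·e^(−3.0·2.24) = 3.0·e^(−6.7200) = 0.00361961
Prior × likelihood for each component:
  P(Z=I)·L_I = 0.36 × 0.16314 = 0.0587304
  P(Z=II)·L_II = 0.33 × 0.0226668 = 0.00748005
  P(Z=III)·L_III = 0.24 × 0.00637897 = 0.00153095
  P(Z=IV)·L_IV = 0.07 × 0.00361961 = 0.000253373
Marginal: 0.0587304 + 0.00748005 + 0.00153095 + 0.000253373 = 0.0679947
Responsibility of Group III: 0.00153095 / 0.0679947 ≈ 0.0225

0.0225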